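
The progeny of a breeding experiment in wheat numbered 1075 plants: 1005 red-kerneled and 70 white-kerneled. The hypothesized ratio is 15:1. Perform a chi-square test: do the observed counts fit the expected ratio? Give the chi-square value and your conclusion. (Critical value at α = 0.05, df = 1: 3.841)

0.126; consistent

The 15:1 ratio has 16 parts, so with N = 1075 the expected counts are:
  red-kerneled: 1075 × 15/16 = 1007.8125
  white-kerneled: 1075 × 1/16 = 67.1875
χ² = Σ (O − E)² / E
  red-kerneled: (1005 − 1007.8125)² / 1007.8125 = 0.0078
  white-kerneled: (70 − 67.1875)² / 67.1875 = 0.1177
χ² = 0.0078 + 0.1177 = 0.1255 ≈ 0.126
Degrees of freedom = 2 − 1 = 1; critical value at α = 0.05 is 3.841.
Since 0.126 < 3.841, we fail to reject the null hypothesis — the data are consistent with the 15:1 ratio.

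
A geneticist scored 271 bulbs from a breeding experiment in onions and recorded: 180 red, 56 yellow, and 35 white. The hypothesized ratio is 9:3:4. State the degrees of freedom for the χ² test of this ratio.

A goodness-of-fit test with 3 phenotype classes has df = 3 − 1 = 2.

2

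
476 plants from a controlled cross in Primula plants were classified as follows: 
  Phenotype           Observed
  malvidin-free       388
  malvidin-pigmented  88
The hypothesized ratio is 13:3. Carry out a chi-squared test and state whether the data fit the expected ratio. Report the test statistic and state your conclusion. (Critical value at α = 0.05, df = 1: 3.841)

Total ratio parts = 16. Expected numbers out of 476:
  malvidin-free: 476 × 13/16 = 386.75
  malvidin-pigmented: 476 × 3/16 = 89.25
χ² = Σ (O − E)² / E
  malvidin-free: (388 − 386.75)² / 386.75 = 0.0040
  malvidin-pigmented: (88 − 89.25)² / 89.25 = 0.0175
χ² = 0.0040 + 0.0175 = 0.0215 ≈ 0.022
Degrees of freedom = 2 − 1 = 1; critical value at α = 0.05 is 3.841.
Since 0.022 < 3.841, we fail to reject the null hypothesis — the data are consistent with the 13:3 ratio.

0.022; consistent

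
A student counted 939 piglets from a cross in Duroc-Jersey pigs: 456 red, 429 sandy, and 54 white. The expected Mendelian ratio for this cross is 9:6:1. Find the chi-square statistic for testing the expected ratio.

Under the 9:6:1 hypothesis (Σ ratio = 16, N = 939):
  red: 939 × 9/16 = 528.1875
  sandy: 939 × 6/16 = 352.125
  white: 939 × 1/16 = 58.6875
χ² = Σ (O − E)² / E
  red: (456 − 528.1875)² / 528.1875 = 9.8659
  sandy: (429 − 352.125)² / 352.125 = 16.7831
  white: (54 − 58.6875)² / 58.6875 = 0.3744
χ² = 9.8659 + 16.7831 + 0.3744 = 27.0234 ≈ 27.023

27.023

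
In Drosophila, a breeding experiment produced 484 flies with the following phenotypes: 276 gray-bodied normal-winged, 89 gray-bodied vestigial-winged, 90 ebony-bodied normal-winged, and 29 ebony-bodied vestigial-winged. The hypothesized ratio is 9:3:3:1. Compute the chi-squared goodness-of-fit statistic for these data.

Under the 9:3:3:1 hypothesis (Σ ratio = 16, N = 484):
  gray-bodied normal-winged: 484 × 9/16 = 272.25
  gray-bodied vestigial-winged: 484 × 3/16 = 90.75
  ebony-bodied normal-winged: 484 × 3/16 = 90.75
  ebony-bodied vestigial-winged: 484 × 1/16 = 30.25
χ² = Σ (O − E)² / E
  gray-bodied normal-winged: (276 − 272.25)² / 272.25 = 0.0517
  gray-bodied vestigial-winged: (89 − 90.75)² / 90.75 = 0.0337
  ebony-bodied normal-winged: (90 − 90.75)² / 90.75 = 0.0062
  ebony-bodied vestigial-winged: (29 − 30.25)² / 30.25 = 0.0517
χ² = 0.0517 + 0.0337 + 0.0062 + 0.0517 = 0.1433 ≈ 0.143

0.143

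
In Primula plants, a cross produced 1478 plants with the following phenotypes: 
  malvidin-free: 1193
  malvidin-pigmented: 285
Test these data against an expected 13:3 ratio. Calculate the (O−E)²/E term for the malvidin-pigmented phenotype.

0.224

Total ratio parts = 16. Expected numbers out of 1478:
  malvidin-free: 1478 × 13/16 = 1200.875
  malvidin-pigmented: 1478 × 3/16 = 277.125
Contribution of malvidin-pigmented: (285 − 277.125)² / 277.125 = 0.2238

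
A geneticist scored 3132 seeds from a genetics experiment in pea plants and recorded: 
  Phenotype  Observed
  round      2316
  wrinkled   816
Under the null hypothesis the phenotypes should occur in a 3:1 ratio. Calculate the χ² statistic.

1.854

Total ratio parts = 4. Expected numbers out of 3132:
  round: 3132 × 3/4 = 2349
  wrinkled: 3132 × 1/4 = 783
χ² = Σ (O − E)² / E
  round: (2316 − 2349)² / 2349 = 0.4636
  wrinkled: (816 − 783)² / 783 = 1.3908
χ² = 0.4636 + 1.3908 = 1.8544 ≈ 1.854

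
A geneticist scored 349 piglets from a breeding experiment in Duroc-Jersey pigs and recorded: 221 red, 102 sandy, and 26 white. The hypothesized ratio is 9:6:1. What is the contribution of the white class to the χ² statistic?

0.804

Expected counts for N = 349 under a 9:6:1 ratio (total parts = 16):
  red: 349 × 9/16 = 196.3125
  sandy: 349 × 6/16 = 130.875
  white: 349 × 1/16 = 21.8125
Contribution of white: (26 − 21.8125)² / 21.8125 = 0.8039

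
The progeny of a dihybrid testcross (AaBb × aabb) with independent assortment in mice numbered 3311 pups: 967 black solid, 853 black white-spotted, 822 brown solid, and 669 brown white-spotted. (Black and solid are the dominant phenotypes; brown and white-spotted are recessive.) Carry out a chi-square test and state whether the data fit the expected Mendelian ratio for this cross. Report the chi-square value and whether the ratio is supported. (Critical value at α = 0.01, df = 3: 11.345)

A dihybrid testcross with independent assortment gives a 1:1:1:1 ratio.
Under the 1:1:1:1 hypothesis (Σ ratio = 4, N = 3311):
  black solid: 3311 × 1/4 = 827.75
  black white-spotted: 3311 × 1/4 = 827.75
  brown solid: 3311 × 1/4 = 827.75
  brown white-spotted: 3311 × 1/4 = 827.75
χ² = Σ (O − E)² / E
  black solid: (967 − 827.75)² / 827.75 = 23.4256
  black white-spotted: (853 − 827.75)² / 827.75 = 0.7702
  brown solid: (822 − 827.75)² / 827.75 = 0.0399
  brown white-spotted: (669 − 827.75)² / 827.75 = 30.4459
χ² = 23.4256 + 0.7702 + 0.0399 + 30.4459 = 54.6816 ≈ 54.682
Degrees of freedom = 4 − 1 = 3; critical value at α = 0.01 is 11.345.
Since 54.682 > 11.345, we reject the null hypothesis — the data do not fit the 1:1:1:1 ratio.

54.682; not consistent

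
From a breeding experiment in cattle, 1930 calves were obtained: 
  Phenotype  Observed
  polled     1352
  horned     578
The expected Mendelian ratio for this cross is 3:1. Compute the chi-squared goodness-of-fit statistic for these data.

25.203

The 3:1 ratio has 4 parts, so with N = 1930 the expected counts are:
  polled: 1930 × 3/4 = 1447.5
  horned: 1930 × 1/4 = 482.5
χ² = Σ (O − E)² / E
  polled: (1352 − 1447.5)² / 1447.5 = 6.3007
  horned: (578 − 482.5)² / 482.5 = 18.9021
χ² = 6.3007 + 18.9021 = 25.2028 ≈ 25.203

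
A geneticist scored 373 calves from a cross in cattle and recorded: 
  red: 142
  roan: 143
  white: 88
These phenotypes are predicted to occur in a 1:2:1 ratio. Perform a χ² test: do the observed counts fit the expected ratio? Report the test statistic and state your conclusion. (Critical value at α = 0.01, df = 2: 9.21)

35.928; not consistent

Under the 1:2:1 hypothesis (Σ ratio = 4, N = 373):
  red: 373 × 1/4 = 93.25
  roan: 373 × 2/4 = 186.5
  white: 373 × 1/4 = 93.25
χ² = Σ (O − E)² / E
  red: (142 − 93.25)² / 93.25 = 25.4859
  roan: (143 − 186.5)² / 186.5 = 10.1461
  white: (88 − 93.25)² / 93.25 = 0.2956
χ² = 25.4859 + 10.1461 + 0.2956 = 35.9276 ≈ 35.928
Degrees of freedom = 3 − 1 = 2; critical value at α = 0.01 is 9.21.
Since 35.928 > 9.21, we reject the null hypothesis — the data do not fit the 1:2:1 ratio.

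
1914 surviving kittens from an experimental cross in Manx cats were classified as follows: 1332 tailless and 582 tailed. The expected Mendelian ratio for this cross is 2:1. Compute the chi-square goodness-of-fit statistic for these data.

Under the 2:1 hypothesis (Σ ratio = 3, N = 1914):
  tailless: 1914 × 2/3 = 1276
  tailed: 1914 × 1/3 = 638
χ² = Σ (O − E)² / E
  tailless: (1332 − 1276)² / 1276 = 2.4577
  tailed: (582 − 638)² / 638 = 4.9154
χ² = 2.4577 + 4.9154 = 7.3731 ≈ 7.373

7.373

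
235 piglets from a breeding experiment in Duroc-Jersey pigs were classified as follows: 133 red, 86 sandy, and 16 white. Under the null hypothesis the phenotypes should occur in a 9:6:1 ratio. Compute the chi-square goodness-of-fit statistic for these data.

Expected counts for N = 235 under a 9:6:1 ratio (total parts = 16):
  red: 235 × 9/16 = 132.1875
  sandy: 235 × 6/16 = 88.125
  white: 235 × 1/16 = 14.6875
χ² = Σ (O − E)² / E
  red: (133 − 132.1875)² / 132.1875 = 0.0050
  sandy: (86 − 88.125)² / 88.125 = 0.0512
  white: (16 − 14.6875)² / 14.6875 = 0.1173
χ² = 0.0050 + 0.0512 + 0.1173 = 0.1735 ≈ 0.174

0.174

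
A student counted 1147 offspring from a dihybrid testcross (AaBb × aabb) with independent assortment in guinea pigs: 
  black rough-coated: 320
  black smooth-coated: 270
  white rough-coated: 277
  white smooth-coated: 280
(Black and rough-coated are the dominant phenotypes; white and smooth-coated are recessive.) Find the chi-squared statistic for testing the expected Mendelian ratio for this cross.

5.324

A dihybrid testcross with independent assortment gives a 1:1:1:1 ratio.
Expected counts for N = 1147 under a 1:1:1:1 ratio (total parts = 4):
  black rough-coated: 1147 × 1/4 = 286.75
  black smooth-coated: 1147 × 1/4 = 286.75
  white rough-coated: 1147 × 1/4 = 286.75
  white smooth-coated: 1147 × 1/4 = 286.75
χ² = Σ (O − E)² / E
  black rough-coated: (320 − 286.75)² / 286.75 = 3.8555
  black smooth-coated: (270 − 286.75)² / 286.75 = 0.9784
  white rough-coated: (277 − 286.75)² / 286.75 = 0.3315
  white smooth-coated: (280 − 286.75)² / 286.75 = 0.1589
χ² = 3.8555 + 0.9784 + 0.3315 + 0.1589 = 5.3243 ≈ 5.324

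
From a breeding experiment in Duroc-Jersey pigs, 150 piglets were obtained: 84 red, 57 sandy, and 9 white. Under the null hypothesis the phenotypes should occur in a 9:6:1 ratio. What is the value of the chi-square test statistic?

0.027

Expected counts for N = 150 under a 9:6:1 ratio (total parts = 16):
  red: 150 × 9/16 = 84.375
  sandy: 150 × 6/16 = 56.25
  white: 150 × 1/16 = 9.375
χ² = Σ (O − E)² / E
  red: (84 − 84.375)² / 84.375 = 0.0017
  sandy: (57 − 56.25)² / 56.25 = 0.0100
  white: (9 − 9.375)² / 9.375 = 0.0150
χ² = 0.0017 + 0.0100 + 0.0150 = 0.0267 ≈ 0.027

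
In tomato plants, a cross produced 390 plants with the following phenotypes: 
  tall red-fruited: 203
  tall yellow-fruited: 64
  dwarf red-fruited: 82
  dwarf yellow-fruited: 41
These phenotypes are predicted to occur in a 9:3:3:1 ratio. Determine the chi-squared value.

14.777

The 9:3:3:1 ratio has 16 parts, so with N = 390 the expected counts are:
  tall red-fruited: 390 × 9/16 = 219.375
  tall yellow-fruited: 390 × 3/16 = 73.125
  dwarf red-fruited: 390 × 3/16 = 73.125
  dwarf yellow-fruited: 390 × 1/16 = 24.375
χ² = Σ (O − E)² / E
  tall red-fruited: (203 − 219.375)² / 219.375 = 1.2223
  tall yellow-fruited: (64 − 73.125)² / 73.125 = 1.1387
  dwarf red-fruited: (82 − 73.125)² / 73.125 = 1.0771
  dwarf yellow-fruited: (41 − 24.375)² / 24.375 = 11.3391
χ² = 1.2223 + 1.1387 + 1.0771 + 11.3391 = 14.7772 ≈ 14.777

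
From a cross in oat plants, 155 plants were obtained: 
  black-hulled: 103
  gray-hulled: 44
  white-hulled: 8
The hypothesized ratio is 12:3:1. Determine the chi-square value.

Total ratio parts = 16. Expected numbers out of 155:
  black-hulled: 155 × 12/16 = 116.25
  gray-hulled: 155 × 3/16 = 29.0625
  white-hulled: 155 × 1/16 = 9.6875
χ² = Σ (O − E)² / E
  black-hulled: (103 − 116.25)² / 116.25 = 1.5102
  gray-hulled: (44 − 29.0625)² / 29.0625 = 7.6776
  white-hulled: (8 − 9.6875)² / 9.6875 = 0.2940
χ² = 1.5102 + 7.6776 + 0.2940 = 9.4818 ≈ 9.482

9.482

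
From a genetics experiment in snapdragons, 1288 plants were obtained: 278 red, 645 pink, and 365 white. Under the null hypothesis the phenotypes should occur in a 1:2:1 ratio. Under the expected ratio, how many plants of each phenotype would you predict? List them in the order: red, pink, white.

322, 644, 322

Total ratio parts = 4. Expected numbers out of 1288:
  red: 1288 × 1/4 = 322
  pink: 1288 × 2/4 = 644
  white: 1288 × 1/4 = 322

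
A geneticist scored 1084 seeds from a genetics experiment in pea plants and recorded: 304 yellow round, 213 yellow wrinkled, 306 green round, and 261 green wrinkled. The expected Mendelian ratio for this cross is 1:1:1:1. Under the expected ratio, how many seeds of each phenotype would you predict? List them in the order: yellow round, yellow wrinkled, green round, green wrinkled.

Expected counts for N = 1084 under a 1:1:1:1 ratio (total parts = 4):
  yellow round: 1084 × 1/4 = 271
  yellow wrinkled: 1084 × 1/4 = 271
  green round: 1084 × 1/4 = 271
  green wrinkled: 1084 × 1/4 = 271

271, 271, 271, 271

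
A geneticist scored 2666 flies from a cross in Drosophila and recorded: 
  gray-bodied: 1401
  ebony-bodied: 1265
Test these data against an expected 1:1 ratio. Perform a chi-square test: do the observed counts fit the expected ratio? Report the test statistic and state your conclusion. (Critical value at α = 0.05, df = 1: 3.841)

6.938; not consistent

Expected counts for N = 2666 under a 1:1 ratio (total parts = 2):
  gray-bodied: 2666 × 1/2 = 1333
  ebony-bodied: 2666 × 1/2 = 1333
χ² = Σ (O − E)² / E
  gray-bodied: (1401 − 1333)² / 1333 = 3.4689
  ebony-bodied: (1265 − 1333)² / 1333 = 3.4689
χ² = 3.4689 + 3.4689 = 6.9378 ≈ 6.938
Degrees of freedom = 2 − 1 = 1; critical value at α = 0.05 is 3.841.
Since 6.938 > 3.841, we reject the null hypothesis — the data do not fit the 1:1 ratio.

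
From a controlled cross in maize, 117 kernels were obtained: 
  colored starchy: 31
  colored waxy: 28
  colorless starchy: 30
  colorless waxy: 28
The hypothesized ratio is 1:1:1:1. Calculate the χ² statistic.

Total ratio parts = 4. Expected numbers out of 117:
  colored starchy: 117 × 1/4 = 29.25
  colored waxy: 117 × 1/4 = 29.25
  colorless starchy: 117 × 1/4 = 29.25
  colorless waxy: 117 × 1/4 = 29.25
χ² = Σ (O − E)² / E
  colored starchy: (31 − 29.25)² / 29.25 = 0.1047
  colored waxy: (28 − 29.25)² / 29.25 = 0.0534
  colorless starchy: (30 − 29.25)² / 29.25 = 0.0192
  colorless waxy: (28 − 29.25)² / 29.25 = 0.0534
χ² = 0.1047 + 0.0534 + 0.0192 + 0.0534 = 0.2307 ≈ 0.231

0.231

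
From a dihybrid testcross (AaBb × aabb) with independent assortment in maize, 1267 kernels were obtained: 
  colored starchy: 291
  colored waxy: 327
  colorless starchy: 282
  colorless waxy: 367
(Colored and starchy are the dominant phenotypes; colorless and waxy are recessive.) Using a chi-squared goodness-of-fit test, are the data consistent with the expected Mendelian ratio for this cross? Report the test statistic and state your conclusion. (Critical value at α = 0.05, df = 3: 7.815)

A dihybrid testcross with independent assortment gives a 1:1:1:1 ratio.
Under the 1:1:1:1 hypothesis (Σ ratio = 4, N = 1267):
  colored starchy: 1267 × 1/4 = 316.75
  colored waxy: 1267 × 1/4 = 316.75
  colorless starchy: 1267 × 1/4 = 316.75
  colorless waxy: 1267 × 1/4 = 316.75
χ² = Σ (O − E)² / E
  colored starchy: (291 − 316.75)² / 316.75 = 2.0933
  colored waxy: (327 − 316.75)² / 316.75 = 0.3317
  colorless starchy: (282 − 316.75)² / 316.75 = 3.8124
  colorless waxy: (367 − 316.75)² / 316.75 = 7.9718
χ² = 2.0933 + 0.3317 + 3.8124 + 7.9718 = 14.2092 ≈ 14.209
Degrees of freedom = 4 − 1 = 3; critical value at α = 0.05 is 7.815.
Since 14.209 > 7.815, we reject the null hypothesis — the data do not fit the 1:1:1:1 ratio.

14.209; not consistent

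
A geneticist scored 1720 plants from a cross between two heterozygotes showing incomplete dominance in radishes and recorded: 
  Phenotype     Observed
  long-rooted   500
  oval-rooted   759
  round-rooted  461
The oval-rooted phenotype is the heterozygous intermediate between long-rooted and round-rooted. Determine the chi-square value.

25.492

With incomplete dominance, a heterozygote × heterozygote cross gives a 1:2:1 phenotypic ratio.
The 1:2:1 ratio has 4 parts, so with N = 1720 the expected counts are:
  long-rooted: 1720 × 1/4 = 430
  oval-rooted: 1720 × 2/4 = 860
  round-rooted: 1720 × 1/4 = 430
χ² = Σ (O − E)² / E
  long-rooted: (500 − 430)² / 430 = 11.3953
  oval-rooted: (759 − 860)² / 860 = 11.8616
  round-rooted: (461 − 430)² / 430 = 2.2349
χ² = 11.3953 + 11.8616 + 2.2349 = 25.4918 ≈ 25.492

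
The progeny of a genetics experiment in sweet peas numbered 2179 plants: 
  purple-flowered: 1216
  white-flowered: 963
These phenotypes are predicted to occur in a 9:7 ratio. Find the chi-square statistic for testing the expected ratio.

Under the 9:7 hypothesis (Σ ratio = 16, N = 2179):
  purple-flowered: 2179 × 9/16 = 1225.6875
  white-flowered: 2179 × 7/16 = 953.3125
χ² = Σ (O − E)² / E
  purple-flowered: (1216 − 1225.6875)² / 1225.6875 = 0.0766
  white-flowered: (963 − 953.3125)² / 953.3125 = 0.0984
χ² = 0.0766 + 0.0984 = 0.175

0.175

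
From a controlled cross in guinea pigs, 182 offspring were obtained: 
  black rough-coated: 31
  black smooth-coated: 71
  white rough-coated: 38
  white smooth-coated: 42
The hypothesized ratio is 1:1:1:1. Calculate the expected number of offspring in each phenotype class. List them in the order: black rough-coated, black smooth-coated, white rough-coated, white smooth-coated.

45.5, 45.5, 45.5, 45.5

Total ratio parts = 4. Expected numbers out of 182:
  black rough-coated: 182 × 1/4 = 45.5
  black smooth-coated: 182 × 1/4 = 45.5
  white rough-coated: 182 × 1/4 = 45.5
  white smooth-coated: 182 × 1/4 = 45.5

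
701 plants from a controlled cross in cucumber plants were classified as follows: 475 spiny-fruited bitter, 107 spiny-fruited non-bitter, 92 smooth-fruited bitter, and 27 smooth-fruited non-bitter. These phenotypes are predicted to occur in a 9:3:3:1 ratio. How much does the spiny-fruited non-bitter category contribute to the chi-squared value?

Total ratio parts = 16. Expected numbers out of 701:
  spiny-fruited bitter: 701 × 9/16 = 394.3125
  spiny-fruited non-bitter: 701 × 3/16 = 131.4375
  smooth-fruited bitter: 701 × 3/16 = 131.4375
  smooth-fruited non-bitter: 701 × 1/16 = 43.8125
Contribution of spiny-fruited non-bitter: (107 − 131.4375)² / 131.4375 = 4.5435

4.544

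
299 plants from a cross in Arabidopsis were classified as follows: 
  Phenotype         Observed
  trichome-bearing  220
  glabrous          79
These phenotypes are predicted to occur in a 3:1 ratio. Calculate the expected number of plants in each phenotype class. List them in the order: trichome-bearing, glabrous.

224.25, 74.75

Under the 3:1 hypothesis (Σ ratio = 4, N = 299):
  trichome-bearing: 299 × 3/4 = 224.25
  glabrous: 299 × 1/4 = 74.75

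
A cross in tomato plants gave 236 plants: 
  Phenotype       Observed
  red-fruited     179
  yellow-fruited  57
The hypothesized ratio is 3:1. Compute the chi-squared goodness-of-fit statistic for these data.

Expected counts for N = 236 under a 3:1 ratio (total parts = 4):
  red-fruited: 236 × 3/4 = 177
  yellow-fruited: 236 × 1/4 = 59
χ² = Σ (O − E)² / E
  red-fruited: (179 − 177)² / 177 = 0.0226
  yellow-fruited: (57 − 59)² / 59 = 0.0678
χ² = 0.0226 + 0.0678 = 0.0904 ≈ 0.090

0.090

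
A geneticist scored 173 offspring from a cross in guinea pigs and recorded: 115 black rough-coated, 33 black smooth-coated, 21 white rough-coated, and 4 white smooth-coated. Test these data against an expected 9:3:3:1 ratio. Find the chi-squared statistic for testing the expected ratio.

11.550

Total ratio parts = 16. Expected numbers out of 173:
  black rough-coated: 173 × 9/16 = 97.3125
  black smooth-coated: 173 × 3/16 = 32.4375
  white rough-coated: 173 × 3/16 = 32.4375
  white smooth-coated: 173 × 1/16 = 10.8125
χ² = Σ (O − E)² / E
  black rough-coated: (115 − 97.3125)² / 97.3125 = 3.2149
  black smooth-coated: (33 − 32.4375)² / 32.4375 = 0.0098
  white rough-coated: (21 − 32.4375)² / 32.4375 = 4.0329
  white smooth-coated: (4 − 10.8125)² / 10.8125 = 4.2923
χ² = 3.2149 + 0.0098 + 4.0329 + 4.2923 = 11.5499 ≈ 11.550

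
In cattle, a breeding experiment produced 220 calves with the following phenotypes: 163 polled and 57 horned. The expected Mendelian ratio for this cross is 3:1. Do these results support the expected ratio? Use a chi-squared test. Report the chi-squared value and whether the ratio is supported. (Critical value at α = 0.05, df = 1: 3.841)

The 3:1 ratio has 4 parts, so with N = 220 the expected counts are:
  polled: 220 × 3/4 = 165
  horned: 220 × 1/4 = 55
χ² = Σ (O − E)² / E
  polled: (163 − 165)² / 165 = 0.0242
  horned: (57 − 55)² / 55 = 0.0727
χ² = 0.0242 + 0.0727 = 0.0969 ≈ 0.097
Degrees of freedom = 2 − 1 = 1; critical value at α = 0.05 is 3.841.
Since 0.097 < 3.841, we fail to reject the null hypothesis — the data are consistent with the 3:1 ratio.

0.097; consistent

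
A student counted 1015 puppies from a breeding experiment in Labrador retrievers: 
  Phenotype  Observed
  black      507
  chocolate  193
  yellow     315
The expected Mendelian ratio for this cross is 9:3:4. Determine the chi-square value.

Expected counts for N = 1015 under a 9:3:4 ratio (total parts = 16):
  black: 1015 × 9/16 = 570.9375
  chocolate: 1015 × 3/16 = 190.3125
  yellow: 1015 × 4/16 = 253.75
χ² = Σ (O − E)² / E
  black: (507 − 570.9375)² / 570.9375 = 7.1602
  chocolate: (193 − 190.3125)² / 190.3125 = 0.0380
  yellow: (315 − 253.75)² / 253.75 = 14.7845
χ² = 7.1602 + 0.0380 + 14.7845 = 21.9827 ≈ 21.983

21.983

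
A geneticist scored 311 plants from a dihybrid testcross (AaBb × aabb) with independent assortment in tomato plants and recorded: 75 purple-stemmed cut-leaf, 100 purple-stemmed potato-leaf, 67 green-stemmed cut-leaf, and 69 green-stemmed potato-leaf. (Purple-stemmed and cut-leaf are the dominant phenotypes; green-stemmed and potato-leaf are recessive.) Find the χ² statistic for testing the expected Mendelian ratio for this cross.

8.936

A dihybrid testcross with independent assortment gives a 1:1:1:1 ratio.
The 1:1:1:1 ratio has 4 parts, so with N = 311 the expected counts are:
  purple-stemmed cut-leaf: 311 × 1/4 = 77.75
  purple-stemmed potato-leaf: 311 × 1/4 = 77.75
  green-stemmed cut-leaf: 311 × 1/4 = 77.75
  green-stemmed potato-leaf: 311 × 1/4 = 77.75
χ² = Σ (O − E)² / E
  purple-stemmed cut-leaf: (75 − 77.75)² / 77.75 = 0.0973
  purple-stemmed potato-leaf: (100 − 77.75)² / 77.75 = 6.3674
  green-stemmed cut-leaf: (67 − 77.75)² / 77.75 = 1.4863
  green-stemmed potato-leaf: (69 − 77.75)² / 77.75 = 0.9847
χ² = 0.0973 + 6.3674 + 1.4863 + 0.9847 = 8.9357 ≈ 8.936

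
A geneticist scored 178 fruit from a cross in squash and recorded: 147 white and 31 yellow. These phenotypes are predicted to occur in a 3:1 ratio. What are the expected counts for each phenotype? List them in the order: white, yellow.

133.5, 44.5

Under the 3:1 hypothesis (Σ ratio = 4, N = 178):
  white: 178 × 3/4 = 133.5
  yellow: 178 × 1/4 = 44.5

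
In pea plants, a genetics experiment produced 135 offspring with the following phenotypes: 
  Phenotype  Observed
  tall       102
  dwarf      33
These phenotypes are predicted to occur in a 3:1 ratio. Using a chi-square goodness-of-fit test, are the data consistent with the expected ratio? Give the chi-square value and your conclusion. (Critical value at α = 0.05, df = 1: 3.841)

0.022; consistent

Expected counts for N = 135 under a 3:1 ratio (total parts = 4):
  tall: 135 × 3/4 = 101.25
  dwarf: 135 × 1/4 = 33.75
χ² = Σ (O − E)² / E
  tall: (102 − 101.25)² / 101.25 = 0.0056
  dwarf: (33 − 33.75)² / 33.75 = 0.0167
χ² = 0.0056 + 0.0167 = 0.0223 ≈ 0.022
Degrees of freedom = 2 − 1 = 1; critical value at α = 0.05 is 3.841.
Since 0.022 < 3.841, we fail to reject the null hypothesis — the data are consistent with the 3:1 ratio.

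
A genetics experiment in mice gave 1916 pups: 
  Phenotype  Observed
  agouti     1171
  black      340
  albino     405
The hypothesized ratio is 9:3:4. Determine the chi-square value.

Total ratio parts = 16. Expected numbers out of 1916:
  agouti: 1916 × 9/16 = 1077.75
  black: 1916 × 3/16 = 359.25
  albino: 1916 × 4/16 = 479
χ² = Σ (O − E)² / E
  agouti: (1171 − 1077.75)² / 1077.75 = 8.0683
  black: (340 − 359.25)² / 359.25 = 1.0315
  albino: (405 − 479)² / 479 = 11.4322
χ² = 8.0683 + 1.0315 + 11.4322 = 20.532

20.532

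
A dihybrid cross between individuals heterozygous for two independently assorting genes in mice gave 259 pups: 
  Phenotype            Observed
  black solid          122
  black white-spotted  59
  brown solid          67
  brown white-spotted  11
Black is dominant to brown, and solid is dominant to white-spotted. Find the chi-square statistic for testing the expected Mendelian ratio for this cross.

A dihybrid F₂ with independent assortment and complete dominance at both loci gives a 9:3:3:1 phenotypic ratio.
Total ratio parts = 16. Expected numbers out of 259:
  black solid: 259 × 9/16 = 145.6875
  black white-spotted: 259 × 3/16 = 48.5625
  brown solid: 259 × 3/16 = 48.5625
  brown white-spotted: 259 × 1/16 = 16.1875
χ² = Σ (O − E)² / E
  black solid: (122 − 145.6875)² / 145.6875 = 3.8514
  black white-spotted: (59 − 48.5625)² / 48.5625 = 2.2433
  brown solid: (67 − 48.5625)² / 48.5625 = 7.0001
  brown white-spotted: (11 − 16.1875)² / 16.1875 = 1.6624
χ² = 3.8514 + 2.2433 + 7.0001 + 1.6624 = 14.7572 ≈ 14.757

14.757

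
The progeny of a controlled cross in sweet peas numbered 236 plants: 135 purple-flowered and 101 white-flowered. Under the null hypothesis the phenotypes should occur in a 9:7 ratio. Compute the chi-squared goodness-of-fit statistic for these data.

0.087

The 9:7 ratio has 16 parts, so with N = 236 the expected counts are:
  purple-flowered: 236 × 9/16 = 132.75
  white-flowered: 236 × 7/16 = 103.25
χ² = Σ (O − E)² / E
  purple-flowered: (135 − 132.75)² / 132.75 = 0.0381
  white-flowered: (101 − 103.25)² / 103.25 = 0.0490
χ² = 0.0381 + 0.0490 = 0.0871 ≈ 0.087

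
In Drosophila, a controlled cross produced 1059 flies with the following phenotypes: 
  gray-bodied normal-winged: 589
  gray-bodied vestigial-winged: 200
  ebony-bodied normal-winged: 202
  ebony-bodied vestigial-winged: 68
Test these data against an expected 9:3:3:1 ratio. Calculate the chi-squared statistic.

0.195

Expected counts for N = 1059 under a 9:3:3:1 ratio (total parts = 16):
  gray-bodied normal-winged: 1059 × 9/16 = 595.6875
  gray-bodied vestigial-winged: 1059 × 3/16 = 198.5625
  ebony-bodied normal-winged: 1059 × 3/16 = 198.5625
  ebony-bodied vestigial-winged: 1059 × 1/16 = 66.1875
χ² = Σ (O − E)² / E
  gray-bodied normal-winged: (589 − 595.6875)² / 595.6875 = 0.0751
  gray-bodied vestigial-winged: (200 − 198.5625)² / 198.5625 = 0.0104
  ebony-bodied normal-winged: (202 − 198.5625)² / 198.5625 = 0.0595
  ebony-bodied vestigial-winged: (68 − 66.1875)² / 66.1875 = 0.0496
χ² = 0.0751 + 0.0104 + 0.0595 + 0.0496 = 0.1946 ≈ 0.195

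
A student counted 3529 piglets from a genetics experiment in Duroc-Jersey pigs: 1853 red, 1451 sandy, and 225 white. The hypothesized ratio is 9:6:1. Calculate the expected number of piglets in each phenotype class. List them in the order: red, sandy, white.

Expected counts for N = 3529 under a 9:6:1 ratio (total parts = 16):
  red: 3529 × 9/16 = 1985.0625
  sandy: 3529 × 6/16 = 1323.375
  white: 3529 × 1/16 = 220.5625

1985.0625, 1323.375, 220.5625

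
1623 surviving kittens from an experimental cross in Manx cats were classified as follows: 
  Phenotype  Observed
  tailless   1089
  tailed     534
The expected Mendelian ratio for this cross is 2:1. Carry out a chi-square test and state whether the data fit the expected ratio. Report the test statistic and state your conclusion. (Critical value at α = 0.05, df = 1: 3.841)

0.136; consistent

Total ratio parts = 3. Expected numbers out of 1623:
  tailless: 1623 × 2/3 = 1082
  tailed: 1623 × 1/3 = 541
χ² = Σ (O − E)² / E
  tailless: (1089 − 1082)² / 1082 = 0.0453
  tailed: (534 − 541)² / 541 = 0.0906
χ² = 0.0453 + 0.0906 = 0.1359 ≈ 0.136
Degrees of freedom = 2 − 1 = 1; critical value at α = 0.05 is 3.841.
Since 0.136 < 3.841, we fail to reject the null hypothesis — the data are consistent with the 2:1 ratio.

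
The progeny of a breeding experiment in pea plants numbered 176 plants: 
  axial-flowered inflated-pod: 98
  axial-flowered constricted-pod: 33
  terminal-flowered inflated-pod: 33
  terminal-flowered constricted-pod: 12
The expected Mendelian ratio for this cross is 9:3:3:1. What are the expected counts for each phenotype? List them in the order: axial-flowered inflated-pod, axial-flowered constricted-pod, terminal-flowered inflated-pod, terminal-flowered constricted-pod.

99, 33, 33, 11

Under the 9:3:3:1 hypothesis (Σ ratio = 16, N = 176):
  axial-flowered inflated-pod: 176 × 9/16 = 99
  axial-flowered constricted-pod: 176 × 3/16 = 33
  terminal-flowered inflated-pod: 176 × 3/16 = 33
  terminal-flowered constricted-pod: 176 × 1/16 = 11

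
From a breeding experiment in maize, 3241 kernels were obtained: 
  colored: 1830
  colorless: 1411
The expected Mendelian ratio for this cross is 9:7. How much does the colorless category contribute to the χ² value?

Under the 9:7 hypothesis (Σ ratio = 16, N = 3241):
  colored: 3241 × 9/16 = 1823.0625
  colorless: 3241 × 7/16 = 1417.9375
Contribution of colorless: (1411 − 1417.9375)² / 1417.9375 = 0.0339

0.034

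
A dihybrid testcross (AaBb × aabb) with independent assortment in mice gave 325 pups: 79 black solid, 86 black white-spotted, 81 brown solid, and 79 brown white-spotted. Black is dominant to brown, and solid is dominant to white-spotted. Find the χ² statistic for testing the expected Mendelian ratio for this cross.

A dihybrid testcross with independent assortment gives a 1:1:1:1 ratio.
Expected counts for N = 325 under a 1:1:1:1 ratio (total parts = 4):
  black solid: 325 × 1/4 = 81.25
  black white-spotted: 325 × 1/4 = 81.25
  brown solid: 325 × 1/4 = 81.25
  brown white-spotted: 325 × 1/4 = 81.25
χ² = Σ (O − E)² / E
  black solid: (79 − 81.25)² / 81.25 = 0.0623
  black white-spotted: (86 − 81.25)² / 81.25 = 0.2777
  brown solid: (81 − 81.25)² / 81.25 = 0.0008
  brown white-spotted: (79 − 81.25)² / 81.25 = 0.0623
χ² = 0.0623 + 0.2777 + 0.0008 + 0.0623 = 0.4031 ≈ 0.403

0.403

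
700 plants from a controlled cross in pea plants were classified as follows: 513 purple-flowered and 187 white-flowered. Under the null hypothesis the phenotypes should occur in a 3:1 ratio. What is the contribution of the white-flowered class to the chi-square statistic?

Total ratio parts = 4. Expected numbers out of 700:
  purple-flowered: 700 × 3/4 = 525
  white-flowered: 700 × 1/4 = 175
Contribution of white-flowered: (187 − 175)² / 175 = 0.8229

0.823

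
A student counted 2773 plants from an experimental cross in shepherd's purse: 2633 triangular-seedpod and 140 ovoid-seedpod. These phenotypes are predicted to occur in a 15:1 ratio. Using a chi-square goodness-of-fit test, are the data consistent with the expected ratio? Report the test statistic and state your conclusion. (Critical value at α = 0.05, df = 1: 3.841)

Expected counts for N = 2773 under a 15:1 ratio (total parts = 16):
  triangular-seedpod: 2773 × 15/16 = 2599.6875
  ovoid-seedpod: 2773 × 1/16 = 173.3125
χ² = Σ (O − E)² / E
  triangular-seedpod: (2633 − 2599.6875)² / 2599.6875 = 0.4269
  ovoid-seedpod: (140 − 173.3125)² / 173.3125 = 6.4030
χ² = 0.4269 + 6.4030 = 6.8299 ≈ 6.830
Degrees of freedom = 2 − 1 = 1; critical value at α = 0.05 is 3.841.
Since 6.830 > 3.841, we reject the null hypothesis — the data do not fit the 15:1 ratio.

6.830; not consistent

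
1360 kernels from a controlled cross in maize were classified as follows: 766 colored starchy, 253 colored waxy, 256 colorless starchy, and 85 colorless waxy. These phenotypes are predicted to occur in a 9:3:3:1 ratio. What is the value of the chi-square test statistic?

0.021

The 9:3:3:1 ratio has 16 parts, so with N = 1360 the expected counts are:
  colored starchy: 1360 × 9/16 = 765
  colored waxy: 1360 × 3/16 = 255
  colorless starchy: 1360 × 3/16 = 255
  colorless waxy: 1360 × 1/16 = 85
χ² = Σ (O − E)² / E
  colored starchy: (766 − 765)² / 765 = 0.0013
  colored waxy: (253 − 255)² / 255 = 0.0157
  colorless starchy: (256 − 255)² / 255 = 0.0039
  colorless waxy: (85 − 85)² / 85 = 0.0000
χ² = 0.0013 + 0.0157 + 0.0039 + 0.0000 = 0.0209 ≈ 0.021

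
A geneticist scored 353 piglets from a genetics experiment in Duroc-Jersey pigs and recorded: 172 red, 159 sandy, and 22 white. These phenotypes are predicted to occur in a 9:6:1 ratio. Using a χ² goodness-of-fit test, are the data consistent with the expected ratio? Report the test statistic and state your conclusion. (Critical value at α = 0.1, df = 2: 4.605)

8.909; not consistent

Under the 9:6:1 hypothesis (Σ ratio = 16, N = 353):
  red: 353 × 9/16 = 198.5625
  sandy: 353 × 6/16 = 132.375
  white: 353 × 1/16 = 22.0625
χ² = Σ (O − E)² / E
  red: (172 − 198.5625)² / 198.5625 = 3.5534
  sandy: (159 − 132.375)² / 132.375 = 5.3552
  white: (22 − 22.0625)² / 22.0625 = 0.0002
χ² = 3.5534 + 5.3552 + 0.0002 = 8.9088 ≈ 8.909
Degrees of freedom = 3 − 1 = 2; critical value at α = 0.1 is 4.605.
Since 8.909 > 4.605, we reject the null hypothesis — the data do not fit the 9:6:1 ratio.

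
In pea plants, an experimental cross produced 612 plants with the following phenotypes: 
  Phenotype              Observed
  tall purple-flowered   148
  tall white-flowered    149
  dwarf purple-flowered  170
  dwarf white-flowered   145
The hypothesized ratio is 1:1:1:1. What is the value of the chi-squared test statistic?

2.575

Under the 1:1:1:1 hypothesis (Σ ratio = 4, N = 612):
  tall purple-flowered: 612 × 1/4 = 153
  tall white-flowered: 612 × 1/4 = 153
  dwarf purple-flowered: 612 × 1/4 = 153
  dwarf white-flowered: 612 × 1/4 = 153
χ² = Σ (O − E)² / E
  tall purple-flowered: (148 − 153)² / 153 = 0.1634
  tall white-flowered: (149 − 153)² / 153 = 0.1046
  dwarf purple-flowered: (170 − 153)² / 153 = 1.8889
  dwarf white-flowered: (145 − 153)² / 153 = 0.4183
χ² = 0.1634 + 0.1046 + 1.8889 + 0.4183 = 2.5752 ≈ 2.575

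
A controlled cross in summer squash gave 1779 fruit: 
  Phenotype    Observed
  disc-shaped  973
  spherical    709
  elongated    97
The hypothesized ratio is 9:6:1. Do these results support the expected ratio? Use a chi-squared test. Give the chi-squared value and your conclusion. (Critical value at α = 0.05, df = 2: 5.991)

Expected counts for N = 1779 under a 9:6:1 ratio (total parts = 16):
  disc-shaped: 1779 × 9/16 = 1000.6875
  spherical: 1779 × 6/16 = 667.125
  elongated: 1779 × 1/16 = 111.1875
χ² = Σ (O − E)² / E
  disc-shaped: (973 − 1000.6875)² / 1000.6875 = 0.7661
  spherical: (709 − 667.125)² / 667.125 = 2.6285
  elongated: (97 − 111.1875)² / 111.1875 = 1.8103
χ² = 0.7661 + 2.6285 + 1.8103 = 5.2049 ≈ 5.205
Degrees of freedom = 3 − 1 = 2; critical value at α = 0.05 is 5.991.
Since 5.205 < 5.991, we fail to reject the null hypothesis — the data are consistent with the 9:6:1 ratio.

5.205; consistent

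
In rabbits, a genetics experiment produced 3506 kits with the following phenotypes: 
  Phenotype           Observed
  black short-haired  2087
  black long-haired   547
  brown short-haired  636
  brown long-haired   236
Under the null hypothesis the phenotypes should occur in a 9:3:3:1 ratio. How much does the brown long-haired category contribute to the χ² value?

1.300

The 9:3:3:1 ratio has 16 parts, so with N = 3506 the expected counts are:
  black short-haired: 3506 × 9/16 = 1972.125
  black long-haired: 3506 × 3/16 = 657.375
  brown short-haired: 3506 × 3/16 = 657.375
  brown long-haired: 3506 × 1/16 = 219.125
Contribution of brown long-haired: (236 − 219.125)² / 219.125 = 1.2996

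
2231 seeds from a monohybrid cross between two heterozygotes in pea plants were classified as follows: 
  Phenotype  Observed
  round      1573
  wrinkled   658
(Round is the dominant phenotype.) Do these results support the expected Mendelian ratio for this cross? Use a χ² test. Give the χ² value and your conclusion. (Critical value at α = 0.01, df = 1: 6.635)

For a monohybrid cross between heterozygotes with complete dominance, the expected phenotypic ratio is 3:1.
Expected counts for N = 2231 under a 3:1 ratio (total parts = 4):
  round: 2231 × 3/4 = 1673.25
  wrinkled: 2231 × 1/4 = 557.75
χ² = Σ (O − E)² / E
  round: (1573 − 1673.25)² / 1673.25 = 6.0063
  wrinkled: (658 − 557.75)² / 557.75 = 18.0189
χ² = 6.0063 + 18.0189 = 24.0252 ≈ 24.025
Degrees of freedom = 2 − 1 = 1; critical value at α = 0.01 is 6.635.
Since 24.025 > 6.635, we reject the null hypothesis — the data do not fit the 3:1 ratio.

24.025; not consistent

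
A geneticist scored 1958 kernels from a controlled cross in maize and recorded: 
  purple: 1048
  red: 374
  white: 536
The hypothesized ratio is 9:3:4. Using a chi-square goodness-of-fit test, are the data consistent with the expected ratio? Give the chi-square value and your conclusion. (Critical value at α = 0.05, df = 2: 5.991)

7.133; not consistent

The 9:3:4 ratio has 16 parts, so with N = 1958 the expected counts are:
  purple: 1958 × 9/16 = 1101.375
  red: 1958 × 3/16 = 367.125
  white: 1958 × 4/16 = 489.5
χ² = Σ (O − E)² / E
  purple: (1048 − 1101.375)² / 1101.375 = 2.5867
  red: (374 − 367.125)² / 367.125 = 0.1287
  white: (536 − 489.5)² / 489.5 = 4.4173
χ² = 2.5867 + 0.1287 + 4.4173 = 7.1327 ≈ 7.133
Degrees of freedom = 3 − 1 = 2; critical value at α = 0.05 is 5.991.
Since 7.133 > 5.991, we reject the null hypothesis — the data do not fit the 9:3:4 ratio.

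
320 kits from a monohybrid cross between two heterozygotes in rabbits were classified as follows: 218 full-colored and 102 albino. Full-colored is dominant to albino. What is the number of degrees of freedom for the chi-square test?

For a monohybrid cross between heterozygotes with complete dominance, the expected phenotypic ratio is 3:1.
A goodness-of-fit test with 2 phenotype classes has df = 2 − 1 = 1.

1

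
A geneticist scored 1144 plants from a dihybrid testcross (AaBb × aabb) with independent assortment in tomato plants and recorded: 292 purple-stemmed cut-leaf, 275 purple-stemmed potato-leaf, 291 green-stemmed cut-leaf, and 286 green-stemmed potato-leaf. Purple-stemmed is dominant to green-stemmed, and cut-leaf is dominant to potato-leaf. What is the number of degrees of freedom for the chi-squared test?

3

A dihybrid testcross with independent assortment gives a 1:1:1:1 ratio.
A goodness-of-fit test with 4 phenotype classes has df = 4 − 1 = 3.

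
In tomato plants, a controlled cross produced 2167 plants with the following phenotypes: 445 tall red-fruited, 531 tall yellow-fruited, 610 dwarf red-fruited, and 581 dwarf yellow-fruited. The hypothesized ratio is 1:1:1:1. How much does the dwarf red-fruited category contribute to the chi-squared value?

Under the 1:1:1:1 hypothesis (Σ ratio = 4, N = 2167):
  tall red-fruited: 2167 × 1/4 = 541.75
  tall yellow-fruited: 2167 × 1/4 = 541.75
  dwarf red-fruited: 2167 × 1/4 = 541.75
  dwarf yellow-fruited: 2167 × 1/4 = 541.75
Contribution of dwarf red-fruited: (610 − 541.75)² / 541.75 = 8.5982

8.598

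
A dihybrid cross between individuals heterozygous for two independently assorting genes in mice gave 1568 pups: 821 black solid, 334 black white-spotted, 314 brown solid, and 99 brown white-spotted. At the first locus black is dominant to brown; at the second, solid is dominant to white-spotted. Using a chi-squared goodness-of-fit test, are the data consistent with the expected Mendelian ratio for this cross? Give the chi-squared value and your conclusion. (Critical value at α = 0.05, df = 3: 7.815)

A dihybrid F₂ with independent assortment and complete dominance at both loci gives a 9:3:3:1 phenotypic ratio.
Expected counts for N = 1568 under a 9:3:3:1 ratio (total parts = 16):
  black solid: 1568 × 9/16 = 882
  black white-spotted: 1568 × 3/16 = 294
  brown solid: 1568 × 3/16 = 294
  brown white-spotted: 1568 × 1/16 = 98
χ² = Σ (O − E)² / E
  black solid: (821 − 882)² / 882 = 4.2188
  black white-spotted: (334 − 294)² / 294 = 5.4422
  brown solid: (314 − 294)² / 294 = 1.3605
  brown white-spotted: (99 − 98)² / 98 = 0.0102
χ² = 4.2188 + 5.4422 + 1.3605 + 0.0102 = 11.0317 ≈ 11.032
Degrees of freedom = 4 − 1 = 3; critical value at α = 0.05 is 7.815.
Since 11.032 > 7.815, we reject the null hypothesis — the data do not fit the 9:3:3:1 ratio.

11.032; not consistent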